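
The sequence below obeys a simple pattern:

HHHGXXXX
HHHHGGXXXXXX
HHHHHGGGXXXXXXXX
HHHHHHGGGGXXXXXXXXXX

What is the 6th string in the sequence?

HHHHHHHHGGGGGGXXXXXXXXXXXXXX

Term n consists of n+1 H's, followed by n-1 G's, followed by 2n X's, where the shown terms are n = 2, 3, 4, 5.
At n = 7 the blocks have lengths 8, 6, 14.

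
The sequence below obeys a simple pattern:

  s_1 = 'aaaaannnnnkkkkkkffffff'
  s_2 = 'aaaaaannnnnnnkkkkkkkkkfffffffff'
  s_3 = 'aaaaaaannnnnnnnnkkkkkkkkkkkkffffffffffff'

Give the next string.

aaaaaaaannnnnnnnnnnkkkkkkkkkkkkkkkfffffffffffffff

Term n consists of n+3 a's, followed by 2n+1 n's, followed by 3n k's, followed by 3n f's, where the shown terms are n = 2, 3, 4.
At n = 5 the blocks have lengths 8, 11, 15, 15.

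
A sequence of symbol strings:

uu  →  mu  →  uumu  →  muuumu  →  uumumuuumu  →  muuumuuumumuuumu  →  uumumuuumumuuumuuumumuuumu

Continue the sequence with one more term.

muuumuuumumuuumuuumumuuumumuuumuuumumuuumu

Each term (from the third on) is the two preceding terms concatenated in order: term 3 = uu·mu = uumu.
Continuing: muuumuuumumuuumu · uumumuuumumuuumuuumumuuumu gives term 8.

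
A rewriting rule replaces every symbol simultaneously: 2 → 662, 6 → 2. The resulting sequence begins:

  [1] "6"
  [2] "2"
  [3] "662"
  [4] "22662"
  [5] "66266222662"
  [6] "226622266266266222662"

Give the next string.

Rewriting the 21 symbols of 226622266266266222662 one by one yields 662 662 2 2 662 662 662 2 2 662 2 2 662 2 2 662 662 662 2 2 662; concatenated:

6626622266266266222662226622266266266222662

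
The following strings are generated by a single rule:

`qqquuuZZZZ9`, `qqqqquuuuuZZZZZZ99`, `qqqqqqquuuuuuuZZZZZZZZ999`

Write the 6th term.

The n-th term is 2n+1 q's then 2n+1 u's then 2n+2 Z's then n 9's (n = 1, 2, …).
At n = 6 the blocks have lengths 13, 13, 14, 6.

qqqqqqqqqqqqquuuuuuuuuuuuuZZZZZZZZZZZZZZ999999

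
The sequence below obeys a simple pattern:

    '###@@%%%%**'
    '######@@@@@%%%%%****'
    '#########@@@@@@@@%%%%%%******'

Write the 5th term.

###############@@@@@@@@@@@@@@%%%%%%%%**********

The n-th term is 3n #'s then 3n-1 @'s then n+3 %'s then 2n *'s (n = 1, 2, …).
At n = 5 the blocks have lengths 15, 14, 8, 10.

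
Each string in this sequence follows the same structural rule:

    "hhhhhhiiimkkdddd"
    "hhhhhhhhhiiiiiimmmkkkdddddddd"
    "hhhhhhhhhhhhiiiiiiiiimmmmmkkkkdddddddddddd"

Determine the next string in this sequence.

hhhhhhhhhhhhhhhiiiiiiiiiiiimmmmmmmkkkkkdddddddddddddddd

The n-th term is 3n+3 h's then 3n i's then 2n-1 m's then n+1 k's then 4n d's (n = 1, 2, …).
At n = 4 the blocks have lengths 15, 12, 7, 5, 16.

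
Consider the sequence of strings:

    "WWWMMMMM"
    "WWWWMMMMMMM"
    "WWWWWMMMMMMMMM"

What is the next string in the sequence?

WWWWWWMMMMMMMMMMM

Each string has the form W^{n+1} M^{2n+1}, where the shown terms are n = 2, 3, 4.
At n = 5 the blocks have lengths 6, 11.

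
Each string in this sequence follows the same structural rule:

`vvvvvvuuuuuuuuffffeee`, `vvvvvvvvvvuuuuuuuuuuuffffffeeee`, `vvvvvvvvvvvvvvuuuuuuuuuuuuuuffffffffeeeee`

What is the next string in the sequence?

Term n consists of 4n-2 v's, followed by 3n+2 u's, followed by 2n f's, followed by n+1 e's, where the shown terms are n = 2, 3, 4.
Setting n = 5 gives 18, 17, 10, 6 characters in each block.

vvvvvvvvvvvvvvvvvvuuuuuuuuuuuuuuuuuffffffffffeeeeee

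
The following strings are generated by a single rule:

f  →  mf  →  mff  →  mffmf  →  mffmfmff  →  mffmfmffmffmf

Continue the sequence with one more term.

mffmfmffmffmfmffmfmff

Each term (from the third on) is the previous term followed by the one before it: term 3 = mf·f = mff.
The next term joins mffmfmffmffmf and mffmfmff.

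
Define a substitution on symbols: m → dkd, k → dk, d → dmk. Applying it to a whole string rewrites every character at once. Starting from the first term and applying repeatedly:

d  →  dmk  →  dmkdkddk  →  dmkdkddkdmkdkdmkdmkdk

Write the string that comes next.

dmkdkddkdmkdkdmkdmkdkdmkdkddkdmkdkdmkdkddkdmkdkddkdmkdk

φ(dmkdkddkdmkdkdmkdmkdk) expands symbol-by-symbol to dmk dkd dk dmk dk dmk dmk dk dmk dkd dk dmk dk dmk dkd dk dmk dkd dk dmk dk; joining the 21 pieces gives the next term.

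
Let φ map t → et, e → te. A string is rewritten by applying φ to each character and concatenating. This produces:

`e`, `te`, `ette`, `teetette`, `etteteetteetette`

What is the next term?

teetetteetteteetetteteetteetette

Replace each of the 16 characters of etteteetteetette in place — te et et te et te te et et te te et te et et te — and concatenate.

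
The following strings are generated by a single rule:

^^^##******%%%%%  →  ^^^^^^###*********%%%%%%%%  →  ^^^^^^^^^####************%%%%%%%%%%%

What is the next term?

^^^^^^^^^^^^#####***************%%%%%%%%%%%%%%

Reading off run lengths: ^ runs 3, 6, 9; # runs 2, 3, 4; * runs 6, 9, 12; % runs 5, 8, 11 — each is linear in n (n = 1, 2, …).
For the next term, n = 4, so the run lengths are 12, 5, 15, 14.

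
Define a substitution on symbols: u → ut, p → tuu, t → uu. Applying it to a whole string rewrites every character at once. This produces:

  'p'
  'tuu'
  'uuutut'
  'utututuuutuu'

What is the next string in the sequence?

Rewriting each symbol of utututuuutuu: u→ut, t→uu, u→ut, t→uu, u→ut, t→uu, u→ut, u→ut, u→ut, t→uu, u→ut, u→ut, which concatenates to ut uu ut uu ut uu ut ut ut uu ut ut.

utuuutuuutuuutututuuutut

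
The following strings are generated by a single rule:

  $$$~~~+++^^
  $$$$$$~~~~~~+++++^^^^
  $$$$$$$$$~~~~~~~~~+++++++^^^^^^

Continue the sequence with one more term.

$$$$$$$$$$$$~~~~~~~~~~~~+++++++++^^^^^^^^

Reading off run lengths: $ runs 3, 6, 9; ~ runs 3, 6, 9; + runs 3, 5, 7; ^ runs 2, 4, 6 — each is linear in n (n = 1, 2, …).
For the next term, n = 4, so the run lengths are 12, 12, 9, 8.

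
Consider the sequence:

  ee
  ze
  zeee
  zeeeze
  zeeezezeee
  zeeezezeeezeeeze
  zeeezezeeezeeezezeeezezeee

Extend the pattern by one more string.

Each term (from the third on) is the previous term followed by the one before it: term 3 = ze·ee = zeee.
So term 8 is zeeezezeeezeeezezeeezezeee·zeeezezeeezeeeze.

zeeezezeeezeeezezeeezezeeezeeezezeeezeeeze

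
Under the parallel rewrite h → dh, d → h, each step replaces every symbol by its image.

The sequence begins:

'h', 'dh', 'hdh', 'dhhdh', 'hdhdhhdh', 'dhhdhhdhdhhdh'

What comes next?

Applying the rule to each of the 13 symbols of dhhdhhdhdhhdh gives the pieces h dh dh h dh dh h dh h dh dh h dh, which concatenate to the answer.

hdhdhhdhdhhdhhdhdhhdh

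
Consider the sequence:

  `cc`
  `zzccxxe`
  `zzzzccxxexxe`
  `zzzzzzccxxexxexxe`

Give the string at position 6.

Every step adds zz to the front and xxe to the end of the previous string.
From zzzzzzccxxexxexxe, 2 further steps: zzzzzzccxxexxexxe → zzzzzzzzccxxexxexxexxe → (answer).

zzzzzzzzzzccxxexxexxexxexxe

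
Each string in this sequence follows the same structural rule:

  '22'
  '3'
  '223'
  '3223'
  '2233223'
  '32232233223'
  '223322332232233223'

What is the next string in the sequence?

This is a Fibonacci-style word recurrence s(k) = s(k−2)·s(k−1): e.g. 22·3 = 223.
The next term joins 32232233223 and 223322332232233223.

32232233223223322332232233223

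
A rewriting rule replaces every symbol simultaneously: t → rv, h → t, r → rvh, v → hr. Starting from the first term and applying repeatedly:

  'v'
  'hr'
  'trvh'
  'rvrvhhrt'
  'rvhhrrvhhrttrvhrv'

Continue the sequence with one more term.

rvhhrttrvhrvhhrttrvhrvrvrvhhrtrvhhr

Applying the rule to each of the 17 symbols of rvhhrrvhhrttrvhrv gives the pieces rvh hr t t rvh rvh hr t t rvh rv rv rvh hr t rvh hr, which concatenate to the answer.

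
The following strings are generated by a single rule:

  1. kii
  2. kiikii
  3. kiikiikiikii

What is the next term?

Each string is two copies of the previous one concatenated.
Doubling kiikiikiikii:

kiikiikiikiikiikiikiikii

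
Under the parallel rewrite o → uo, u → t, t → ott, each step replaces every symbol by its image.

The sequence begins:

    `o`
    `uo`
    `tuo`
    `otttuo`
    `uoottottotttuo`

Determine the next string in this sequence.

Applying the rule to each of the 14 symbols of uoottottotttuo gives the pieces t uo uo ott ott uo ott ott uo ott ott ott t uo, which concatenate to the answer.

tuouoottottuoottottuoottottotttuo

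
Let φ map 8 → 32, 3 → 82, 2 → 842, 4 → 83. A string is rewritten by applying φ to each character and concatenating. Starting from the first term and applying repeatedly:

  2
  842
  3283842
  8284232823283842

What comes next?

φ(8284232823283842) expands symbol-by-symbol to 32 842 32 83 842 82 842 32 842 82 842 32 82 32 83 842; joining the 16 pieces gives the next term.

32842328384282842328428284232823283842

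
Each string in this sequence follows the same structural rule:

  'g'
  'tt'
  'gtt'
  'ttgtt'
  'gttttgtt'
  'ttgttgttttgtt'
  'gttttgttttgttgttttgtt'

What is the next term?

From term 3 onward, concatenate the second-to-last term with the last: g·tt = gtt, tt·gtt = ttgtt, …
The next term joins ttgttgttttgtt and gttttgttttgttgttttgtt.

ttgttgttttgttgttttgttttgttgttttgtt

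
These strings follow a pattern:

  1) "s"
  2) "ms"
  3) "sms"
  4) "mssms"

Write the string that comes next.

This is a Fibonacci-style word recurrence s(k) = s(k−2)·s(k−1): e.g. s·ms = sms.
The next term joins sms and mssms.

smsmssms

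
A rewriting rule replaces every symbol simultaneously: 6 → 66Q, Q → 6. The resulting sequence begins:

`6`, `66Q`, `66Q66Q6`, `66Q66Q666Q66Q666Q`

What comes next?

66Q66Q666Q66Q666Q66Q66Q666Q66Q666Q66Q66Q6

φ(66Q66Q666Q66Q666Q) expands symbol-by-symbol to 66Q 66Q 6 66Q 66Q 6 66Q 66Q 66Q 6 66Q 66Q 6 66Q 66Q 66Q 6; joining the 17 pieces gives the next term.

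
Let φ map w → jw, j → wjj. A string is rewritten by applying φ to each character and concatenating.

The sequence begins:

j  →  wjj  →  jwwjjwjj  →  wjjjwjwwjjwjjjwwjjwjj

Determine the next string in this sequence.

Applying the rule to each of the 21 symbols of wjjjwjwwjjwjjjwwjjwjj gives the pieces jw wjj wjj wjj jw wjj jw jw wjj wjj jw wjj wjj wjj jw jw wjj wjj jw wjj wjj, which concatenate to the answer.

jwwjjwjjwjjjwwjjjwjwwjjwjjjwwjjwjjwjjjwjwwjjwjjjwwjjwjj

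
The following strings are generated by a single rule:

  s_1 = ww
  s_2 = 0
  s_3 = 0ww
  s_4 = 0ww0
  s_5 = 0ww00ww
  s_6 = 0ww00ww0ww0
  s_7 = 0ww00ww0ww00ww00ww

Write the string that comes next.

0ww00ww0ww00ww00ww0ww00ww0ww0

Each term (from the third on) is the previous term followed by the one before it: term 3 = 0·ww = 0ww.
So term 8 is 0ww00ww0ww00ww00ww·0ww00ww0ww0.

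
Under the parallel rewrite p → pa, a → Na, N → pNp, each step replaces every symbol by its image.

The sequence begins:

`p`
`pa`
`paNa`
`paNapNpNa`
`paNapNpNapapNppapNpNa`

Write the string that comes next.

paNapNpNapapNppapNpNapaNapapNppapaNapapNppapNpNa

φ(paNapNpNapapNppapNpNa) expands symbol-by-symbol to pa Na pNp Na pa pNp pa pNp Na pa Na pa pNp pa pa Na pa pNp pa pNp Na; joining the 21 pieces gives the next term.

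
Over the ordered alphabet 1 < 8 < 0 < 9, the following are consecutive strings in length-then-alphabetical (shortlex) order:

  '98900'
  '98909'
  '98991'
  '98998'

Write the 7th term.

90111

Stepping forward 3 times from 98998: 98998 → 98990 → 98999, then the target.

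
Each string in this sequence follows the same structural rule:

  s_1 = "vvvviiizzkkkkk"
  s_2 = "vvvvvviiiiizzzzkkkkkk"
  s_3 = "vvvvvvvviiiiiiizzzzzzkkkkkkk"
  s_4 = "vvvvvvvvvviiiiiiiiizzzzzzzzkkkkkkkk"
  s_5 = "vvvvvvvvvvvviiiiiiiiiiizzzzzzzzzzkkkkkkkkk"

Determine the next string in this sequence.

vvvvvvvvvvvvvviiiiiiiiiiiiizzzzzzzzzzzzkkkkkkkkkk

Term n consists of 2n v's, followed by 2n-1 i's, followed by 2n-2 z's, followed by n+3 k's, where the shown terms are n = 2, 3, 4, 5, 6.
Setting n = 7 gives 14, 13, 12, 10 characters in each block.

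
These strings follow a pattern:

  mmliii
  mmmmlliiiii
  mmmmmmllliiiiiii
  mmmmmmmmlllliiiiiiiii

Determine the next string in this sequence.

mmmmmmmmmmllllliiiiiiiiiii

The n-th term is 2n m's then n l's then 2n+1 i's (n = 1, 2, …).
For the next term, n = 5, so the run lengths are 10, 5, 11.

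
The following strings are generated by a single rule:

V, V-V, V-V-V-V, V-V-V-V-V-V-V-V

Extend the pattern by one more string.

V-V-V-V-V-V-V-V-V-V-V-V-V-V-V-V

s(k+1) = s(k)·-·s(k) — each term doubles the last with '-' between the halves.
One more doubling of V-V-V-V-V-V-V-V gives the answer.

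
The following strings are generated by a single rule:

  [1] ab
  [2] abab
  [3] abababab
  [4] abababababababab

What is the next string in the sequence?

s(k+1) = s(k)·s(k) — each term doubles the last.
So the next term is two copies of abababababababab.

abababababababababababababababab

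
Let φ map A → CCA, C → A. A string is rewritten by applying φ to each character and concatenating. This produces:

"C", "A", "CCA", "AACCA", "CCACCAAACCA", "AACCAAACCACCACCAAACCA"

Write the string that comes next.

Rewriting the 21 symbols of AACCAAACCACCACCAAACCA one by one yields CCA CCA A A CCA CCA CCA A A CCA A A CCA A A CCA CCA CCA A A CCA; concatenated:

CCACCAAACCACCACCAAACCAAACCAAACCACCACCAAACCA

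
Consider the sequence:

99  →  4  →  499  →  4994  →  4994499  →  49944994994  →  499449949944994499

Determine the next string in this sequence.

49944994994499449949944994994

Each term (from the third on) is the previous term followed by the one before it: term 3 = 4·99 = 499.
So term 8 is 499449949944994499·49944994994.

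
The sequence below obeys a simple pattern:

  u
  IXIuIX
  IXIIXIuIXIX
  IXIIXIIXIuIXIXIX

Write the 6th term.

s(k+1) = IXI·s(k)·IX, so each term gains IXI as a prefix and IX as a suffix.
From IXIIXIIXIuIXIXIX, 2 further steps: IXIIXIIXIuIXIXIX → IXIIXIIXIIXIuIXIXIXIX → (answer).

IXIIXIIXIIXIIXIuIXIXIXIXIX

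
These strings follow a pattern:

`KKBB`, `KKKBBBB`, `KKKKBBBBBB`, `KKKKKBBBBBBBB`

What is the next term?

KKKKKKBBBBBBBBBB

The n-th term is n+1 K's then 2n B's (n = 1, 2, …).
For the next term, n = 5, so the run lengths are 6, 10.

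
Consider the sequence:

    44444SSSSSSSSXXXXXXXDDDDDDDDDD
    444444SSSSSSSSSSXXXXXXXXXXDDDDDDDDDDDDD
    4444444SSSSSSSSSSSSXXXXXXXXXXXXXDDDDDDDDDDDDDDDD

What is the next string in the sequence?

44444444SSSSSSSSSSSSSSXXXXXXXXXXXXXXXXDDDDDDDDDDDDDDDDDDD

The n-th term is n+2 4's then 2n+2 S's then 3n-2 X's then 3n+1 D's, where the shown terms are n = 3, 4, 5.
At n = 6 the blocks have lengths 8, 14, 16, 19.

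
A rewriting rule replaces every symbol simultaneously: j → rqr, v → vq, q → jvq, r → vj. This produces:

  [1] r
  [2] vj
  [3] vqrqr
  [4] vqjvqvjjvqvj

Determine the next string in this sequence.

Rewriting each symbol of vqjvqvjjvqvj: v→vq, q→jvq, j→rqr, v→vq, q→jvq, v→vq, j→rqr, j→rqr, v→vq, q→jvq, v→vq, j→rqr, which concatenates to vq jvq rqr vq jvq vq rqr rqr vq jvq vq rqr.

vqjvqrqrvqjvqvqrqrrqrvqjvqvqrqr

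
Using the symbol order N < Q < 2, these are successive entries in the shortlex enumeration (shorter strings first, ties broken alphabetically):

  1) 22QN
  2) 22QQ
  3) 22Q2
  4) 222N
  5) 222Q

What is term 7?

Advancing 2 positions from 222Q through 222Q → 2222 reaches term 7.

NNNNN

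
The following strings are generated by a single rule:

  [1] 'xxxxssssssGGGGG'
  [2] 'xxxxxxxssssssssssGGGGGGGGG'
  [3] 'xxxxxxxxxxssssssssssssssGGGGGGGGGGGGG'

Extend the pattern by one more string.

xxxxxxxxxxxxxssssssssssssssssssGGGGGGGGGGGGGGGGG

Reading off run lengths: x runs 4, 7, 10; s runs 6, 10, 14; G runs 5, 9, 13 — each is linear in n (n = 1, 2, …).
At n = 4 the blocks have lengths 13, 18, 17.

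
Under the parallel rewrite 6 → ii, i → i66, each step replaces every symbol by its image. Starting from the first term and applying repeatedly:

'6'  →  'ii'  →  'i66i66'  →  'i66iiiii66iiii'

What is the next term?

Rewriting the 14 symbols of i66iiiii66iiii one by one yields i66 ii ii i66 i66 i66 i66 i66 ii ii i66 i66 i66 i66; concatenated:

i66iiiii66i66i66i66i66iiiii66i66i66i66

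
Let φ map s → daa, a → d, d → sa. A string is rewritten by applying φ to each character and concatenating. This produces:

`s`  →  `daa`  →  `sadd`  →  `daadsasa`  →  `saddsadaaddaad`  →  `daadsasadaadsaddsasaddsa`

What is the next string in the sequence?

φ(daadsasadaadsaddsasaddsa) expands symbol-by-symbol to sa d d sa daa d daa d sa d d sa daa d sa sa daa d daa d sa sa daa d; joining the 24 pieces gives the next term.

saddsadaaddaadsaddsadaadsasadaaddaadsasadaad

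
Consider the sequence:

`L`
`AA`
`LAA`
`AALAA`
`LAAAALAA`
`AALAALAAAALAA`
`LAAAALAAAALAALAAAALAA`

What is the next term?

Each term (from the third on) is the two preceding terms concatenated in order: term 3 = L·AA = LAA.
Continuing: AALAALAAAALAA · LAAAALAAAALAALAAAALAA gives term 8.

AALAALAAAALAALAAAALAAAALAALAAAALAA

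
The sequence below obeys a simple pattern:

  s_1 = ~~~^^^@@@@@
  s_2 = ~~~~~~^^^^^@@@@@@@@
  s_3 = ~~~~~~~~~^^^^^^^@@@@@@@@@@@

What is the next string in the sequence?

Reading off run lengths: ~ runs 3, 6, 9; ^ runs 3, 5, 7; @ runs 5, 8, 11 — each is linear in n (n = 1, 2, …).
Setting n = 4 gives 12, 9, 14 characters in each block.

~~~~~~~~~~~~^^^^^^^^^@@@@@@@@@@@@@@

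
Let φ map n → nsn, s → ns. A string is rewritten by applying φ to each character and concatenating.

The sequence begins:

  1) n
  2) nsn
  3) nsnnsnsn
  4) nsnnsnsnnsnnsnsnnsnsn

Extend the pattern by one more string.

Applying the rule to each of the 21 symbols of nsnnsnsnnsnnsnsnnsnsn gives the pieces nsn ns nsn nsn ns nsn ns nsn nsn ns nsn nsn ns nsn ns nsn nsn ns nsn ns nsn, which concatenate to the answer.

nsnnsnsnnsnnsnsnnsnsnnsnnsnsnnsnnsnsnnsnsnnsnnsnsnnsnsn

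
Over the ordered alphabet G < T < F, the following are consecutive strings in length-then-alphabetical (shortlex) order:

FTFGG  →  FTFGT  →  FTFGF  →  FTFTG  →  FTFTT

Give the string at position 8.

Advancing 3 positions from FTFTT through FTFTT → FTFTF → FTFFG reaches term 8.

FTFFT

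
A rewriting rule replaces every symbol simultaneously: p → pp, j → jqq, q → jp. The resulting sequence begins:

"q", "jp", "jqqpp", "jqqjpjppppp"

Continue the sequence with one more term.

Rewriting each symbol of jqqjpjppppp: j→jqq, q→jp, q→jp, j→jqq, p→pp, j→jqq, p→pp, p→pp, p→pp, p→pp, p→pp, which concatenates to jqq jp jp jqq pp jqq pp pp pp pp pp.

jqqjpjpjqqppjqqpppppppppp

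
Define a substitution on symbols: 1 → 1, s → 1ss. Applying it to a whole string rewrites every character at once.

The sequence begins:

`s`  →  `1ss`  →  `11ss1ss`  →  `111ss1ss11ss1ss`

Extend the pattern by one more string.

Applying the rule to each of the 15 symbols of 111ss1ss11ss1ss gives the pieces 1 1 1 1ss 1ss 1 1ss 1ss 1 1 1ss 1ss 1 1ss 1ss, which concatenate to the answer.

1111ss1ss11ss1ss111ss1ss11ss1ss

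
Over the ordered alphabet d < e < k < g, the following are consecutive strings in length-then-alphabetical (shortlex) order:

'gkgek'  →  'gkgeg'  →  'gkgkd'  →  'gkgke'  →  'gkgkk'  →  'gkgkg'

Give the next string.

The successor of gkgkg increments the rightmost position that isn't already g and resets every position after it to d.

gkggd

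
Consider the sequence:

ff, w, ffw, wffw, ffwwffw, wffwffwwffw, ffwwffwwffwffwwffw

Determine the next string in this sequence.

From term 3 onward, concatenate the second-to-last term with the last: ff·w = ffw, w·ffw = wffw, …
Continuing: wffwffwwffw · ffwwffwwffwffwwffw gives term 8.

wffwffwwffwffwwffwwffwffwwffw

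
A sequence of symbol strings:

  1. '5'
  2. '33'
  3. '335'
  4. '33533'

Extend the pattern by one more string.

33533335

From term 3 onward, concatenate the last term with the second-to-last: 33·5 = 335, 335·33 = 33533, …
Continuing: 33533 · 335 gives term 5.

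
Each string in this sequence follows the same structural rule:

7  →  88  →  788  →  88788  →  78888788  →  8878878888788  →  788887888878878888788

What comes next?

From term 3 onward, concatenate the second-to-last term with the last: 7·88 = 788, 88·788 = 88788, …
The next term joins 8878878888788 and 788887888878878888788.

8878878888788788887888878878888788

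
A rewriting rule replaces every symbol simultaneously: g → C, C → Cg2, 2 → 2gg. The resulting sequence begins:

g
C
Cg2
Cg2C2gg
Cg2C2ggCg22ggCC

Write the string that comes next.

Applying the rule to each of the 15 symbols of Cg2C2ggCg22ggCC gives the pieces Cg2 C 2gg Cg2 2gg C C Cg2 C 2gg 2gg C C Cg2 Cg2, which concatenate to the answer.

Cg2C2ggCg22ggCCCg2C2gg2ggCCCg2Cg2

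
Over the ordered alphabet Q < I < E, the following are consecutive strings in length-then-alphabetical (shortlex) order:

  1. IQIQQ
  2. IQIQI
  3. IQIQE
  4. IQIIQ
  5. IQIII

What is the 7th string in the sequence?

Advancing 2 positions from IQIII through IQIII → IQIIE reaches term 7.

IQIEQ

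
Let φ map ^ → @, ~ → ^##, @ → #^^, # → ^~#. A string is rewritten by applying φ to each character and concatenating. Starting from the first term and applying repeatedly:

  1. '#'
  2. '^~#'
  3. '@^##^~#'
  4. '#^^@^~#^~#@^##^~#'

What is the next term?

Applying the rule to each of the 17 symbols of #^^@^~#^~#@^##^~# gives the pieces ^~# @ @ #^^ @ ^## ^~# @ ^## ^~# #^^ @ ^~# ^~# @ ^## ^~#, which concatenate to the answer.

^~#@@#^^@^##^~#@^##^~##^^@^~#^~#@^##^~#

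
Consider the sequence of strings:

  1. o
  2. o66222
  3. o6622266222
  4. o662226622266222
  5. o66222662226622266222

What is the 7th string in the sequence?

Each term is the previous one with 66222 appended.
From o66222662226622266222, 2 further steps: o66222662226622266222 → o6622266222662226622266222 → (answer).

o662226622266222662226622266222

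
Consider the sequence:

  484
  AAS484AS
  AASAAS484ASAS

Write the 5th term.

s(k+1) = AAS·s(k)·AS, so each term gains AAS as a prefix and AS as a suffix.
From AASAAS484ASAS, 2 further steps: AASAAS484ASAS → AASAASAAS484ASASAS → (answer).

AASAASAASAAS484ASASASAS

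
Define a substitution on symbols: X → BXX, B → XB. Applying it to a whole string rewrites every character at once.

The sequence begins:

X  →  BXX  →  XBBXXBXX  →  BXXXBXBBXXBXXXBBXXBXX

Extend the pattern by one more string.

XBBXXBXXBXXXBBXXXBXBBXXBXXXBBXXBXXBXXXBXBBXXBXXXBBXXBXX

Replace each of the 21 characters of BXXXBXBBXXBXXXBBXXBXX in place — XB BXX BXX BXX XB BXX XB XB BXX BXX XB BXX BXX BXX XB XB BXX BXX XB BXX BXX — and concatenate.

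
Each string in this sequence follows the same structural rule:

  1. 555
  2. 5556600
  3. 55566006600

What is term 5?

5556600660066006600

Each term is the previous one with 6600 appended.
From 55566006600, 2 further steps: 55566006600 → 555660066006600 → (answer).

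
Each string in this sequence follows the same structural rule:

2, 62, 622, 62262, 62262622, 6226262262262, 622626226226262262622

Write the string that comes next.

6226262262262622626226226262262262

From term 3 onward, concatenate the last term with the second-to-last: 62·2 = 622, 622·62 = 62262, …
Continuing: 622626226226262262622 · 6226262262262 gives term 8.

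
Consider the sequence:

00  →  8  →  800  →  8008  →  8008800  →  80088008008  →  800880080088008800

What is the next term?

This is a Fibonacci-style word recurrence s(k) = s(k−1)·s(k−2): e.g. 8·00 = 800.
So term 8 is 800880080088008800·80088008008.

80088008008800880080088008008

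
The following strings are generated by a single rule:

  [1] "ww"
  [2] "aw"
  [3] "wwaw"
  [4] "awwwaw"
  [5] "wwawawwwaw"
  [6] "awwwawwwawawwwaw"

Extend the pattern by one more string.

wwawawwwawawwwawwwawawwwaw

From term 3 onward, concatenate the second-to-last term with the last: ww·aw = wwaw, aw·wwaw = awwwaw, …
So term 7 is wwawawwwaw·awwwawwwawawwwaw.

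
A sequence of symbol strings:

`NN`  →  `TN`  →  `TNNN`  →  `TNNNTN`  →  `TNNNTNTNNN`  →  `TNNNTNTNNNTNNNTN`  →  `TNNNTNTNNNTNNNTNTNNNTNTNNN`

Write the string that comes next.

TNNNTNTNNNTNNNTNTNNNTNTNNNTNNNTNTNNNTNNNTN

This is a Fibonacci-style word recurrence s(k) = s(k−1)·s(k−2): e.g. TN·NN = TNNN.
The next term joins TNNNTNTNNNTNNNTNTNNNTNTNNN and TNNNTNTNNNTNNNTN.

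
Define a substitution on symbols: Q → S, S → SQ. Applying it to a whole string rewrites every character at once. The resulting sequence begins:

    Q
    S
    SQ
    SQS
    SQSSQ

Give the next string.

Apply φ to SQSSQ symbol by symbol: S→SQ, Q→S, S→SQ, S→SQ, Q→S; joined: SQ S SQ SQ S.

SQSSQSQS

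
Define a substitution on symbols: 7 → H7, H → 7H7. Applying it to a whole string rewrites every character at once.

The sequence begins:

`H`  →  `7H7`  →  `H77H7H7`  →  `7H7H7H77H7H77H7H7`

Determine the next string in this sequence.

H77H7H77H7H77H7H7H77H7H77H7H7H77H7H77H7H7

Replace each of the 17 characters of 7H7H7H77H7H77H7H7 in place — H7 7H7 H7 7H7 H7 7H7 H7 H7 7H7 H7 7H7 H7 H7 7H7 H7 7H7 H7 — and concatenate.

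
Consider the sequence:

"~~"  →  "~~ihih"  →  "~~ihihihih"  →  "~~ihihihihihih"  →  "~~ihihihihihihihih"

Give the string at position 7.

~~ihihihihihihihihihihihih

Every step adds ihih to the end: s(k+1) = s(k)·ihih.
From ~~ihihihihihihihih, 2 further steps: ~~ihihihihihihihih → ~~ihihihihihihihihihih → (answer).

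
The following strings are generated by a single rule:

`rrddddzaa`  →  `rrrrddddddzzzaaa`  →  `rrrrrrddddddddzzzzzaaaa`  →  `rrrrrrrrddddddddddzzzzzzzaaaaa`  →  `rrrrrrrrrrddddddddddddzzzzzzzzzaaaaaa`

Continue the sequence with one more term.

rrrrrrrrrrrrddddddddddddddzzzzzzzzzzzaaaaaaa

Each string has the form r^{2n} d^{2n+2} z^{2n-1} a^{n+1} (n = 1, 2, …).
For the next term, n = 6, so the run lengths are 12, 14, 11, 7.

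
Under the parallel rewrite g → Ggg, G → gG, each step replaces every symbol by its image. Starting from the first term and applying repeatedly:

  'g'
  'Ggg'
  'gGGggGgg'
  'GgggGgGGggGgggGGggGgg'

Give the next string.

Rewriting the 21 symbols of GgggGgGGggGgggGGggGgg one by one yields gG Ggg Ggg Ggg gG Ggg gG gG Ggg Ggg gG Ggg Ggg Ggg gG gG Ggg Ggg gG Ggg Ggg; concatenated:

gGGggGggGgggGGgggGgGGggGgggGGggGggGgggGgGGggGgggGGggGgg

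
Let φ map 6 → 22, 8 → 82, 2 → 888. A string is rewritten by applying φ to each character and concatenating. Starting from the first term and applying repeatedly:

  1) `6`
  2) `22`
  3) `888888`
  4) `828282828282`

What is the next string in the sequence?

828888288882888828888288882888

Rewriting each symbol of 828282828282: 8→82, 2→888, 8→82, 2→888, 8→82, 2→888, 8→82, 2→888, 8→82, 2→888, 8→82, 2→888, which concatenates to 82 888 82 888 82 888 82 888 82 888 82 888.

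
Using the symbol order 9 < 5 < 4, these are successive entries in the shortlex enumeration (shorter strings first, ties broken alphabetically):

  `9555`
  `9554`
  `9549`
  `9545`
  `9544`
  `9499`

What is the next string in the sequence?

9495

Treat 9499 as a base-3 numeral over the given alphabet and add one, carrying through any trailing 4's.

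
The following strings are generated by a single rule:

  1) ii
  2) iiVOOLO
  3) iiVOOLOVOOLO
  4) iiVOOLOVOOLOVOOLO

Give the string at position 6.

iiVOOLOVOOLOVOOLOVOOLOVOOLO

Each term is the previous one with VOOLO appended.
From iiVOOLOVOOLOVOOLO, 2 further steps: iiVOOLOVOOLOVOOLO → iiVOOLOVOOLOVOOLOVOOLO → (answer).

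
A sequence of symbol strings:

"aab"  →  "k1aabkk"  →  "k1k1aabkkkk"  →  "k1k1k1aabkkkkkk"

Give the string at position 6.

k1k1k1k1k1aabkkkkkkkkkk

s(k+1) = k1·s(k)·kk, so each term gains k1 as a prefix and kk as a suffix.
From k1k1k1aabkkkkkk, 2 further steps: k1k1k1aabkkkkkk → k1k1k1k1aabkkkkkkkk → (answer).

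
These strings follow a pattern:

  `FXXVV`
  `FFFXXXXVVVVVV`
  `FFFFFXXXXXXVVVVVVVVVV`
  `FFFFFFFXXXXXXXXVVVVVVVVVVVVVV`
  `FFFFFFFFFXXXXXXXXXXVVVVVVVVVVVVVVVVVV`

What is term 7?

FFFFFFFFFFFFFXXXXXXXXXXXXXXVVVVVVVVVVVVVVVVVVVVVVVVVV

Term n consists of 2n-1 F's, followed by 2n X's, followed by 4n-2 V's (n = 1, 2, …).
At n = 7 the blocks have lengths 13, 14, 26.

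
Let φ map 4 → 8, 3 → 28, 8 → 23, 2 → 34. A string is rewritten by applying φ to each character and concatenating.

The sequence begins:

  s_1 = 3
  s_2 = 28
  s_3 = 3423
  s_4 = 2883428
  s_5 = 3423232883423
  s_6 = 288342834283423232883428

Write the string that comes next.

φ(288342834283423232883428) expands symbol-by-symbol to 34 23 23 28 8 34 23 28 8 34 23 28 8 34 28 34 28 34 23 23 28 8 34 23; joining the 24 pieces gives the next term.

34232328834232883423288342834283423232883423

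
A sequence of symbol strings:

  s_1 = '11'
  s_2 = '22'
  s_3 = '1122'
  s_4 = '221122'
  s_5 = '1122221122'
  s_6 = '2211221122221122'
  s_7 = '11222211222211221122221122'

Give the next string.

221122112222112211222211222211221122221122

Each term (from the third on) is the two preceding terms concatenated in order: term 3 = 11·22 = 1122.
The next term joins 2211221122221122 and 11222211222211221122221122.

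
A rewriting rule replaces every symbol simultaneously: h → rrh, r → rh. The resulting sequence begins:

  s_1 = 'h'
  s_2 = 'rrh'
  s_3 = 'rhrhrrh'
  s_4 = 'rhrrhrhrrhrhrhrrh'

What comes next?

rhrrhrhrhrrhrhrrhrhrhrrhrhrrhrhrrhrhrhrrh

φ(rhrrhrhrrhrhrhrrh) expands symbol-by-symbol to rh rrh rh rh rrh rh rrh rh rh rrh rh rrh rh rrh rh rh rrh; joining the 17 pieces gives the next term.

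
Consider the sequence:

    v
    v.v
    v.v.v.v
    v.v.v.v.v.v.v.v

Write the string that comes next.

v.v.v.v.v.v.v.v.v.v.v.v.v.v.v.v

Each string is two copies of the previous one joined by '.'.
So the next term is two copies of v.v.v.v.v.v.v.v with '.' between the halves.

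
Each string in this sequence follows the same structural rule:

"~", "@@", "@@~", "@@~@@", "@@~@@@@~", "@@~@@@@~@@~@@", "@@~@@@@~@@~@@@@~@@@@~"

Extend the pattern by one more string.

From term 3 onward, concatenate the last term with the second-to-last: @@·~ = @@~, @@~·@@ = @@~@@, …
Continuing: @@~@@@@~@@~@@@@~@@@@~ · @@~@@@@~@@~@@ gives term 8.

@@~@@@@~@@~@@@@~@@@@~@@~@@@@~@@~@@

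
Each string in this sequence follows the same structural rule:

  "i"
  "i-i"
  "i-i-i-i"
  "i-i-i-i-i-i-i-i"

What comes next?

i-i-i-i-i-i-i-i-i-i-i-i-i-i-i-i

s(k+1) = s(k)·-·s(k) — each term doubles the last with '-' between the halves.
So the next term is two copies of i-i-i-i-i-i-i-i with '-' between the halves.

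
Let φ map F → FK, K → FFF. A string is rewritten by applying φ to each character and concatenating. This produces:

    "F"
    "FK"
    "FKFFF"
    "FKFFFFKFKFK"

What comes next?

Rewriting each symbol of FKFFFFKFKFK: F→FK, K→FFF, F→FK, F→FK, F→FK, F→FK, K→FFF, F→FK, K→FFF, F→FK, K→FFF, which concatenates to FK FFF FK FK FK FK FFF FK FFF FK FFF.

FKFFFFKFKFKFKFFFFKFFFFKFFF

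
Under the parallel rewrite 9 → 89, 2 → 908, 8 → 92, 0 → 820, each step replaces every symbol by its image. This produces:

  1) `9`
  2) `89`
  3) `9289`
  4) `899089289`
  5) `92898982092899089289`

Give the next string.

Rewriting the 20 symbols of 92898982092899089289 one by one yields 89 908 92 89 92 89 92 908 820 89 908 92 89 89 820 92 89 908 92 89; concatenated:

8990892899289929088208990892898982092899089289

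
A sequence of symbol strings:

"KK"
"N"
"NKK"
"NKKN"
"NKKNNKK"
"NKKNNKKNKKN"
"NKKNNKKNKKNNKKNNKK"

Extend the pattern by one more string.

From term 3 onward, concatenate the last term with the second-to-last: N·KK = NKK, NKK·N = NKKN, …
So term 8 is NKKNNKKNKKNNKKNNKK·NKKNNKKNKKN.

NKKNNKKNKKNNKKNNKKNKKNNKKNKKN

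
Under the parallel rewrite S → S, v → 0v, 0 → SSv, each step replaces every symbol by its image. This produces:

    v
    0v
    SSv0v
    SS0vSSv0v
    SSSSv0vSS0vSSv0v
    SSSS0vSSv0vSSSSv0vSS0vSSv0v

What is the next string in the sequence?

Rewriting the 27 symbols of SSSS0vSSv0vSSSSv0vSS0vSSv0v one by one yields S S S S SSv 0v S S 0v SSv 0v S S S S 0v SSv 0v S S SSv 0v S S 0v SSv 0v; concatenated:

SSSSSSv0vSS0vSSv0vSSSS0vSSv0vSSSSv0vSS0vSSv0v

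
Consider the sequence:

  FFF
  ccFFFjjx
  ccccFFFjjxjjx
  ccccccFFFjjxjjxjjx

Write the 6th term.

Every step adds cc to the front and jjx to the end of the previous string.
From ccccccFFFjjxjjxjjx, 2 further steps: ccccccFFFjjxjjxjjx → ccccccccFFFjjxjjxjjxjjx → (answer).

ccccccccccFFFjjxjjxjjxjjxjjx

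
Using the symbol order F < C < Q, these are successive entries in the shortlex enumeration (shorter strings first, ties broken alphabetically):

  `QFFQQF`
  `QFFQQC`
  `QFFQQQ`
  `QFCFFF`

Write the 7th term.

QFCFCF

Continuing the enumeration 3 steps past QFCFFF: QFCFFF → QFCFFC → QFCFFQ → (answer).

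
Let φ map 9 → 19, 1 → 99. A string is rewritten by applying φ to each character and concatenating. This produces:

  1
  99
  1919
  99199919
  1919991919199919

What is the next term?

99199919191999199919991919199919

φ(1919991919199919) expands symbol-by-symbol to 99 19 99 19 19 19 99 19 99 19 99 19 19 19 99 19; joining the 16 pieces gives the next term.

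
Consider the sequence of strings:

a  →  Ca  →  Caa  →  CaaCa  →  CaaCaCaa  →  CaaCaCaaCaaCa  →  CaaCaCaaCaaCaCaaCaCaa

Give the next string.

CaaCaCaaCaaCaCaaCaCaaCaaCaCaaCaaCa

Each term (from the third on) is the previous term followed by the one before it: term 3 = Ca·a = Caa.
Continuing: CaaCaCaaCaaCaCaaCaCaa · CaaCaCaaCaaCa gives term 8.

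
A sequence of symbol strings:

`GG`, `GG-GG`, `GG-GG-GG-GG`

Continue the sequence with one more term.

s(k+1) = s(k)·-·s(k) — each term doubles the last with '-' between the halves.
One more doubling of GG-GG-GG-GG gives the answer.

GG-GG-GG-GG-GG-GG-GG-GG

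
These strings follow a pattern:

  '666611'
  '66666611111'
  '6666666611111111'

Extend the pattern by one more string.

Each string has the form 6^{2n+2} 1^{3n-1} (n = 1, 2, …).
At n = 4 the blocks have lengths 10, 11.

666666666611111111111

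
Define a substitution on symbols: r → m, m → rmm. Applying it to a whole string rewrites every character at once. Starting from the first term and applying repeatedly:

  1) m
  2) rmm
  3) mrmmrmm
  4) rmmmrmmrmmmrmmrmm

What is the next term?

Rewriting the 17 symbols of rmmmrmmrmmmrmmrmm one by one yields m rmm rmm rmm m rmm rmm m rmm rmm rmm m rmm rmm m rmm rmm; concatenated:

mrmmrmmrmmmrmmrmmmrmmrmmrmmmrmmrmmmrmmrmm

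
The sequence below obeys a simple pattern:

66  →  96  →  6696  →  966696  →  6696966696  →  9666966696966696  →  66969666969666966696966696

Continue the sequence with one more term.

966696669696669666969666969666966696966696

This is a Fibonacci-style word recurrence s(k) = s(k−2)·s(k−1): e.g. 66·96 = 6696.
So term 8 is 9666966696966696·66969666969666966696966696.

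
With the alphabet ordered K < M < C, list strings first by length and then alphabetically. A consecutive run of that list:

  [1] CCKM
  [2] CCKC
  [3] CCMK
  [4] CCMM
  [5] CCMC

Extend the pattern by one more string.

Find the rightmost character of CCMC below C, bump it to the next letter, and reset everything to its right to K.

CCCK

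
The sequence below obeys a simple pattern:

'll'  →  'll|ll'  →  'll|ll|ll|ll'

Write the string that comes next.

ll|ll|ll|ll|ll|ll|ll|ll

Every step duplicates the string with '|' between the halves.
So the next term is two copies of ll|ll|ll|ll with '|' between the halves.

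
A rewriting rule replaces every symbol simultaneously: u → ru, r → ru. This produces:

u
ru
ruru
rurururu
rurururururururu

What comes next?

Rewriting the 16 symbols of rurururururururu one by one yields ru ru ru ru ru ru ru ru ru ru ru ru ru ru ru ru; concatenated:

rurururururururururururururururu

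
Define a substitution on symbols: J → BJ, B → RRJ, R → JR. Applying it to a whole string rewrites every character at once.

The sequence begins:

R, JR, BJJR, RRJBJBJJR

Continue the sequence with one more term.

Rewriting each symbol of RRJBJBJJR: R→JR, R→JR, J→BJ, B→RRJ, J→BJ, B→RRJ, J→BJ, J→BJ, R→JR, which concatenates to JR JR BJ RRJ BJ RRJ BJ BJ JR.

JRJRBJRRJBJRRJBJBJJR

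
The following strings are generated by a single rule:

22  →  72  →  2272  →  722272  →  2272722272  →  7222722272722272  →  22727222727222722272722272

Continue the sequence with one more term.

Each term (from the third on) is the two preceding terms concatenated in order: term 3 = 22·72 = 2272.
The next term joins 7222722272722272 and 22727222727222722272722272.

722272227272227222727222727222722272722272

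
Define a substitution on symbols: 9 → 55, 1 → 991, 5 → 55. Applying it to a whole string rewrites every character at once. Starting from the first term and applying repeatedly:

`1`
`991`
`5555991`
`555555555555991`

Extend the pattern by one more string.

5555555555555555555555555555991

Replace each of the 15 characters of 555555555555991 in place — 55 55 55 55 55 55 55 55 55 55 55 55 55 55 991 — and concatenate.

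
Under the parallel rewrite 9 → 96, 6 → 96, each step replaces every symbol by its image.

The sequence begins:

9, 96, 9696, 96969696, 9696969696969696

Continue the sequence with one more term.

φ(9696969696969696) expands symbol-by-symbol to 96 96 96 96 96 96 96 96 96 96 96 96 96 96 96 96; joining the 16 pieces gives the next term.

96969696969696969696969696969696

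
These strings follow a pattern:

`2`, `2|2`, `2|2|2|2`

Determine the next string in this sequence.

Every step duplicates the string with '|' between the halves.
Doubling 2|2|2|2 with '|' between the halves:

2|2|2|2|2|2|2|2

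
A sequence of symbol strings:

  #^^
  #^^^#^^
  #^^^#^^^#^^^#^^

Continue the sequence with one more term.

s(k+1) = s(k)·^·s(k) — each term doubles the last with '^' between the halves.
So the next term is two copies of #^^^#^^^#^^^#^^ with '^' between the halves.

#^^^#^^^#^^^#^^^#^^^#^^^#^^^#^^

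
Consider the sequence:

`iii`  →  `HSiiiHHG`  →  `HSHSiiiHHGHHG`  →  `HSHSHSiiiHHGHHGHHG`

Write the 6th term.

HSHSHSHSHSiiiHHGHHGHHGHHGHHG

Each term wraps the previous one in HS on the left and HHG on the right.
From HSHSHSiiiHHGHHGHHG, 2 further steps: HSHSHSiiiHHGHHGHHG → HSHSHSHSiiiHHGHHGHHGHHG → (answer).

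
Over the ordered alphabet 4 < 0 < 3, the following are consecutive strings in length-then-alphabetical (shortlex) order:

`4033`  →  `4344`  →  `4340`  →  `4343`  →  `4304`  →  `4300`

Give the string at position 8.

4334

Continuing the enumeration 2 steps past 4300: 4300 → 4303 → (answer).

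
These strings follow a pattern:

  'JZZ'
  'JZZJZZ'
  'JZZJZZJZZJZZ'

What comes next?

Each string is two copies of the previous one concatenated.
Doubling JZZJZZJZZJZZ:

JZZJZZJZZJZZJZZJZZJZZJZZ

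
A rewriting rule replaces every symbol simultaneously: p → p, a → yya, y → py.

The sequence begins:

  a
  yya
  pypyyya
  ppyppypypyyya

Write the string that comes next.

pppypppyppyppypypyyya

Replace each of the 13 characters of ppyppypypyyya in place — p p py p p py p py p py py py yya — and concatenate.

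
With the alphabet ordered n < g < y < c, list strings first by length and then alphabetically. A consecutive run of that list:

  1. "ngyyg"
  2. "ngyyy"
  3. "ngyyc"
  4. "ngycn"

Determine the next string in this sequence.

ngycg

Find the rightmost character of ngycn below c, bump it to the next letter, and reset everything to its right to n.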